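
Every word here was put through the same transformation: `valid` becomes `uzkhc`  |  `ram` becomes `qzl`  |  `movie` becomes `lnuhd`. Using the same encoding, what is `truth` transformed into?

sqtsg

Compare letters: v→u is +25, a→z is +25, l→k is +25 — a constant shift. This is a Caesar cipher with shift 25.
Applying it to truth: t+25=s, r+25=q, u+25=t, t+25=s, h+25=g.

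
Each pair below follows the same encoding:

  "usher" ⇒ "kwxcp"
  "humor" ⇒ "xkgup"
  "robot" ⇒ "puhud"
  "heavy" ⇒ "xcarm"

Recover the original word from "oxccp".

u(20)→k(10) and s(18)→w(22) fit y≡7x+0 (mod 26); the inverse of 7 mod 26 is 15. Treating letters as 0–25, the rule is x ↦ 7x + 0 (mod 26).
Undoing it on oxccp: o(14)→15·(14−0)≡2=c; x(23)→15·(23−0)≡7=h; c(2)→15·(2−0)≡4=e; c(2)→15·(2−0)≡4=e; p(15)→15·(15−0)≡17=r (all mod 26).

cheer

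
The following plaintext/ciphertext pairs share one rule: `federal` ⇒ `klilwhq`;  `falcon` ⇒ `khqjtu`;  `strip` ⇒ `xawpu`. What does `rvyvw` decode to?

Shifts by position in federal: pos 0: f→k (+5), pos 1: e→l (+7), pos 2: d→i (+5), pos 3: e→l (+7) — repeating every 2. It's a Vigenère-style cipher with numeric key [5,7]: position i shifts by key[i mod 2].
Decoding rvyvw: r−5=m, v−7=o, y−5=t, v−7=o, w−5=r.

motor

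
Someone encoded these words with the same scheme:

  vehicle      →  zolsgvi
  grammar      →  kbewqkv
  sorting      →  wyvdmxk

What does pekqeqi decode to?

luggage

A repeating key of period 2 is used — shifts +4, +10 over and over.
Reversing it on pekqeqi: p−4=l, e−10=u, k−4=g, q−10=g, e−4=a, q−10=g, i−4=e.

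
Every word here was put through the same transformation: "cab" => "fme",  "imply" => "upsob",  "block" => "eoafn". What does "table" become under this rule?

wmeoq

The shift depends on letter class: consonant c→f is +3, but vowel a→m is +12. Two shifts are in play — +12 for a/e/i/o/u, +3 for every other letter.
On table: t(cons)+3=w, a(vowel)+12=m, b(cons)+3=e, l(cons)+3=o, e(vowel)+12=q.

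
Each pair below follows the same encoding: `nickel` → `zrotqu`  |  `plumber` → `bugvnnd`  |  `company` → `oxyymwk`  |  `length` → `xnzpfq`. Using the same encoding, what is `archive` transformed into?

Shifts by position in nickel: pos 0: n→z (+12), pos 1: i→r (+9), pos 2: c→o (+12), pos 3: k→t (+9) — repeating every 2. The shifts repeat in a cycle of length 2: positions 0,1,… shift by +12, +9, then the pattern repeats.
For archive: a+12=m, r+9=a, c+12=o, h+9=q, i+12=u, v+9=e, e+12=q.

maoqueq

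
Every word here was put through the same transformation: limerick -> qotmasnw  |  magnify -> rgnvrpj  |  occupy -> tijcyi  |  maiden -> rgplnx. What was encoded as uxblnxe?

prudent

In limerick: l→q is +5, i→o is +6, m→t is +7, e→m is +8 — the shift increases by 1 each position. The shift increases by 1 at each position, starting from +5: 5, 6, 7, ….
Reversing it on uxblnxe: u−5=p, x−6=r, b−7=u, l−8=d, n−9=e, x−10=n, e−11=t.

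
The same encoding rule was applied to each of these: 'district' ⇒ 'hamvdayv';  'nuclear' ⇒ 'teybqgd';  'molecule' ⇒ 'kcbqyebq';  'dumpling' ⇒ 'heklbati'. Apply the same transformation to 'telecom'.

Each letter's alphabet position (a=0..z=25) is mapped through 9·x+6 mod 26 — an affine cipher.
On telecom: t(19)→9·19+6≡21=v; e(4)→9·4+6≡16=q; l(11)→9·11+6≡1=b; e(4)→9·4+6≡16=q; c(2)→9·2+6≡24=y; o(14)→9·14+6≡2=c; m(12)→9·12+6≡10=k (all mod 26).

vqbqyck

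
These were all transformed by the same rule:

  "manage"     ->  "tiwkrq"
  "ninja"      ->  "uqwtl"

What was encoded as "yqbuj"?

risky

The shift increases by 1 at each position, starting from +7: 7, 8, 9, ….
Undoing it on yqbuj: y−7=r, q−8=i, b−9=s, u−10=k, j−11=y.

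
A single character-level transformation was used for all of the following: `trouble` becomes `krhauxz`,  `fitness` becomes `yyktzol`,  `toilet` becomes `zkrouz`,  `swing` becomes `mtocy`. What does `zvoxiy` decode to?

script

The output letters match the input read backwards, each shifted +6: trouble reversed is elbuort. The word is reversed, then every letter is shifted forward by 6.
Decoding zvoxiy: shift back: z−6=t, v−6=p, o−6=i, x−6=r, i−6=c, y−6=s → tpircs; then reverse → script.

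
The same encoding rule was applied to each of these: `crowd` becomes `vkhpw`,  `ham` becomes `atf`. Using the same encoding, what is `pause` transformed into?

Every letter moves 19 places later in the alphabet, wrapping around z→a.
On pause: p+19=i, a+19=t, u+19=n, s+19=l, e+19=x.

itnlx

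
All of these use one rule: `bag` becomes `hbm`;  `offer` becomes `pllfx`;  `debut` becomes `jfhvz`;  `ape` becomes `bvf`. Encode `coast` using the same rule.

The shift depends on letter class: consonant b→h is +6, but vowel a→b is +1. Two shifts are in play — +1 for a/e/i/o/u, +6 for every other letter.
Applying it to coast: c(cons)+6=i, o(vowel)+1=p, a(vowel)+1=b, s(cons)+6=y, t(cons)+6=z.

ipbyz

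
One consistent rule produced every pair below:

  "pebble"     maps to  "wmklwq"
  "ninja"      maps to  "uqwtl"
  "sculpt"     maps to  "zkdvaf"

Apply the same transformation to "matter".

ticdpd

In pebble: p→w is +7, e→m is +8, b→k is +9, b→l is +10 — the shift increases by 1 each position. Letter i (0-indexed) is shifted by i+7, so successive shifts are 7, 8, 9, ….
On matter: m+7=t, a+8=i, t+9=c, t+10=d, e+11=p, r+12=d.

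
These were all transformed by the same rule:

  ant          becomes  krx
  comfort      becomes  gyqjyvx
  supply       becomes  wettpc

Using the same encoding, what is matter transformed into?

Two shifts are in play — +10 for a/e/i/o/u, +4 for every other letter.
For matter: m(cons)+4=q, a(vowel)+10=k, t(cons)+4=x, t(cons)+4=x, e(vowel)+10=o, r(cons)+4=v.

qkxxov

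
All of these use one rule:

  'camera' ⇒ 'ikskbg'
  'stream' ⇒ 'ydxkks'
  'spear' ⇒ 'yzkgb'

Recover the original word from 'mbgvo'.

grape

Shifts by position in camera: pos 0: c→i (+6), pos 1: a→k (+10), pos 2: m→s (+6), pos 3: e→k (+6), pos 4: r→b (+10), pos 5: a→g (+6) — repeating every 3. A repeating key of period 3 is used — shifts +6, +10, +6 over and over.
Decoding mbgvo: m−6=g, b−10=r, g−6=a, v−6=p, o−10=e.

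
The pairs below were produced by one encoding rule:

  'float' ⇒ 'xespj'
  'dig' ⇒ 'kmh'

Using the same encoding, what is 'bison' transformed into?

rswmf

The output letters match the input read backwards, each shifted +4: float reversed is taolf. Read the word backwards and shift each letter +4.
For bison: reverse → nosib; then shift: n+4=r, o+4=s, s+4=w, i+4=m, b+4=f.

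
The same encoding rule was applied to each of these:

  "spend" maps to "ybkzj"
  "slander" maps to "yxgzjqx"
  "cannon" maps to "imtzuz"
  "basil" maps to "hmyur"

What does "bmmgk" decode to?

vague

A repeating key of period 2 is used — shifts +6, +12 over and over.
Reversing it on bmmgk: b−6=v, m−12=a, m−6=g, g−12=u, k−6=e.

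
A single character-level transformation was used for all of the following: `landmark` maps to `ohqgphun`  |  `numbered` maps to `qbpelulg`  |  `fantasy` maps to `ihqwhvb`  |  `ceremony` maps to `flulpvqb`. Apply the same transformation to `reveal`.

ulylho

The shift depends on letter class: consonant l→o is +3, but vowel a→h is +7. Two shifts are in play — +7 for a/e/i/o/u, +3 for every other letter.
On reveal: r(cons)+3=u, e(vowel)+7=l, v(cons)+3=y, e(vowel)+7=l, a(vowel)+7=h, l(cons)+3=o.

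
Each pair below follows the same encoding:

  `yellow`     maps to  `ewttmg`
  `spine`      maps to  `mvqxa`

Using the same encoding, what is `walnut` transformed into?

The output letters match the input read backwards, each shifted +8: yellow reversed is wolley. The word is reversed, then every letter is shifted forward by 8.
On walnut: reverse → tunlaw; then shift: t+8=b, u+8=c, n+8=v, l+8=t, a+8=i, w+8=e.

bcvtie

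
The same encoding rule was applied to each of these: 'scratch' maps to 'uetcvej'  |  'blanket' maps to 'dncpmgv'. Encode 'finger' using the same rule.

Compare letters: s→u is +2, c→e is +2, r→t is +2 — a constant shift. It's a constant shift of +2 (ROT2).
On finger: f+2=h, i+2=k, n+2=p, g+2=i, e+2=g, r+2=t.

hkpigt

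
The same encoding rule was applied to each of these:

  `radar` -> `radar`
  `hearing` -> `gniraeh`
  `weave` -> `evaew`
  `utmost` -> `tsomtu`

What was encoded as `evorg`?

The output letters match the input read backwards: radar reversed is radar. The word is simply reversed.
Undoing it on evorg: then reverse → grove.

grove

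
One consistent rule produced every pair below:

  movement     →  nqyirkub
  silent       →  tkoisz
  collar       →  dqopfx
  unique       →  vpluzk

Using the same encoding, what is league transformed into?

mgdkzk

In movement: m→n is +1, o→q is +2, v→y is +3, e→i is +4 — the shift increases by 1 each position. Each letter shifts forward by (position + 1), i.e. 1, 2, 3, … — the shift grows by one for each successive letter.
On league: l+1=m, e+2=g, a+3=d, g+4=k, u+5=z, e+6=k.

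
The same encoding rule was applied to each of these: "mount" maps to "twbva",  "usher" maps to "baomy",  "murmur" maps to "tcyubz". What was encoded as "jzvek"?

crowd

Shifts by position in mount: pos 0: m→t (+7), pos 1: o→w (+8), pos 2: u→b (+7), pos 3: n→v (+8) — repeating every 2. It's a Vigenère-style cipher with numeric key [7,8]: position i shifts by key[i mod 2].
Undoing it on jzvek: j−7=c, z−8=r, v−7=o, e−8=w, k−7=d.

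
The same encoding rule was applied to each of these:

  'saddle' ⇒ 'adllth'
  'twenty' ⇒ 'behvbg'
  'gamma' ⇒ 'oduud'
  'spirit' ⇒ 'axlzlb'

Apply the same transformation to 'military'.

ultlbdzg

The rule splits by letter class: vowels +3, consonants +8.
On military: m(cons)+8=u, i(vowel)+3=l, l(cons)+8=t, i(vowel)+3=l, t(cons)+8=b, a(vowel)+3=d, r(cons)+8=z, y(cons)+8=g.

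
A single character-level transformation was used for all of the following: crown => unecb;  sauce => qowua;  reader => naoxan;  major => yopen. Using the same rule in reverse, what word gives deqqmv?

fossil

c(2)→u(20) and r(17)→n(13) fit y≡3x+14 (mod 26); the inverse of 3 mod 26 is 9. This is an affine cipher: with a=0,…,z=25, each position x becomes (3x+14) mod 26.
Reversing it on deqqmv: d(3)→9·(3−14)≡5=f; e(4)→9·(4−14)≡14=o; q(16)→9·(16−14)≡18=s; q(16)→9·(16−14)≡18=s; m(12)→9·(12−14)≡8=i; v(21)→9·(21−14)≡11=l (all mod 26).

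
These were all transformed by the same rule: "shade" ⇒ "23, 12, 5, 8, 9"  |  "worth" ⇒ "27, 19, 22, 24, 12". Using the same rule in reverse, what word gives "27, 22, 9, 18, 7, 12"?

Letters become their 1-based position plus 4 (so a→5, b→6, …).
Reversing it on 27, 22, 9, 18, 7, 12: 27→(27−4)÷1=23=w, 22→(22−4)÷1=18=r, 9→(9−4)÷1=5=e, 18→(18−4)÷1=14=n, 7→(7−4)÷1=3=c, 12→(12−4)÷1=8=h.

wrench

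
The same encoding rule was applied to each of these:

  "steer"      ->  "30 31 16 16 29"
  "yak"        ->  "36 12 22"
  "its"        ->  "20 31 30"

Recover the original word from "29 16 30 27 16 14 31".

respect

s is letter #19 and maps to 30: an offset of 11. The number is (letter's place in the alphabet, a=1) + 11.
Reversing it on 29 16 30 27 16 14 31: 29→(29−11)÷1=18=r, 16→(16−11)÷1=5=e, 30→(30−11)÷1=19=s, 27→(27−11)÷1=16=p, 16→(16−11)÷1=5=e, 14→(14−11)÷1=3=c, 31→(31−11)÷1=20=t.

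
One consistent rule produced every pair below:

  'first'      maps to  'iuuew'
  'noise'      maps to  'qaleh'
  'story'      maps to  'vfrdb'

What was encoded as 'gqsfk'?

It's a Vigenère-style cipher with numeric key [3,12]: position i shifts by key[i mod 2].
Decoding gqsfk: g−3=d, q−12=e, s−3=p, f−12=t, k−3=h.

depth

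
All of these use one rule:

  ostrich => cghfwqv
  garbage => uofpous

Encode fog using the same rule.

It's a constant shift of +14 (ROT14).
For fog: f+14=t, o+14=c, g+14=u.

tcu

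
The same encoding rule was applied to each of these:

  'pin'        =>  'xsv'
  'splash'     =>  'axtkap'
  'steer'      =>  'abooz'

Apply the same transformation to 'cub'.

kej

Two shifts are in play — +10 for a/e/i/o/u, +8 for every other letter.
For cub: c(cons)+8=k, u(vowel)+10=e, b(cons)+8=j.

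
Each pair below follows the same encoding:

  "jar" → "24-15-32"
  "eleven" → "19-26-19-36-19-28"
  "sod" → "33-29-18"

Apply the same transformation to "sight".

j is letter #10 and maps to 24: an offset of 14. Each letter is replaced by its alphabet position (a=1..z=26) + 14.
For sight: s=19→33, i=9→23, g=7→21, h=8→22, t=20→34.

33-23-21-22-34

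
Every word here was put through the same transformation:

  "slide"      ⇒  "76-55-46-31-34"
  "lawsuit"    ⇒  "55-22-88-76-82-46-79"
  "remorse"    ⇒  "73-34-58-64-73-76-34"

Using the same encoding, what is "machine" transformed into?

s(#19)→76 and l(#12)→55: differences scale by 3, so n = 3·pos + 19. The formula is n = 3×(alphabet index, a=1) + 19.
For machine: m=13→58, a=1→22, c=3→28, h=8→43, i=9→46, n=14→61, e=5→34.

58-22-28-43-46-61-34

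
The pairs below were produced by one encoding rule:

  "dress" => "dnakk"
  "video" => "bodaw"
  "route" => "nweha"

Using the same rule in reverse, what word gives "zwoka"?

Treating letters as 0–25, the rule is x ↦ 23x + 12 (mod 26).
Reversing it on zwoka: z(25)→17·(25−12)≡13=n; w(22)→17·(22−12)≡14=o; o(14)→17·(14−12)≡8=i; k(10)→17·(10−12)≡18=s; a(0)→17·(0−12)≡4=e (all mod 26).

noise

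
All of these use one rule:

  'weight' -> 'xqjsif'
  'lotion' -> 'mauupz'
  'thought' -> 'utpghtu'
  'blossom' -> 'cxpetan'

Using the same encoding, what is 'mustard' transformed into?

ngtfbde

It's a Vigenère-style cipher with numeric key [1,12]: position i shifts by key[i mod 2].
Applying it to mustard: m+1=n, u+12=g, s+1=t, t+12=f, a+1=b, r+12=d, d+1=e.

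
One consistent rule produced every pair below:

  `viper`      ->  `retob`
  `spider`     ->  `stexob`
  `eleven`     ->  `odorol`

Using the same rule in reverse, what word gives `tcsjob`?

poster

v(21)→r(17) and i(8)→e(4) fit y≡17x+24 (mod 26); the inverse of 17 mod 26 is 23. This is an affine cipher: with a=0,…,z=25, each position x becomes (17x+24) mod 26.
Undoing it on tcsjob: t(19)→23·(19−24)≡15=p; c(2)→23·(2−24)≡14=o; s(18)→23·(18−24)≡18=s; j(9)→23·(9−24)≡19=t; o(14)→23·(14−24)≡4=e; b(1)→23·(1−24)≡17=r (all mod 26).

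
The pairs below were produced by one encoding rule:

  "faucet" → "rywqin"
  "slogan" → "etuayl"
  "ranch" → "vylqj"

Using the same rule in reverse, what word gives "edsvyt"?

spiral

Each letter's alphabet position (a=0..z=25) is mapped through 9·x+24 mod 26 — an affine cipher.
Decoding edsvyt: e(4)→3·(4−24)≡18=s; d(3)→3·(3−24)≡15=p; s(18)→3·(18−24)≡8=i; v(21)→3·(21−24)≡17=r; y(24)→3·(24−24)≡0=a; t(19)→3·(19−24)≡11=l (all mod 26).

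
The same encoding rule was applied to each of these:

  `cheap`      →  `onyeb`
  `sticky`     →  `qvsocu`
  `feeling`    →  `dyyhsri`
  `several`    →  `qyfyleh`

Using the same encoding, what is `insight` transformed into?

c(2)→o(14) and h(7)→n(13) fit y≡5x+4 (mod 26); the inverse of 5 mod 26 is 21. Each letter's alphabet position (a=0..z=25) is mapped through 5·x+4 mod 26 — an affine cipher.
For insight: i(8)→5·8+4≡18=s; n(13)→5·13+4≡17=r; s(18)→5·18+4≡16=q; i(8)→5·8+4≡18=s; g(6)→5·6+4≡8=i; h(7)→5·7+4≡13=n; t(19)→5·19+4≡21=v (all mod 26).

srqsinv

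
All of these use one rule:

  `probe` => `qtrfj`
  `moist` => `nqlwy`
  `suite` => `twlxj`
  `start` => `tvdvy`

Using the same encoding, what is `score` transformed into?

tervj

In probe: p→q is +1, r→t is +2, o→r is +3, b→f is +4 — the shift increases by 1 each position. Letter i (0-indexed) is shifted by i+1, so successive shifts are 1, 2, 3, ….
Applying it to score: s+1=t, c+2=e, o+3=r, r+4=v, e+5=j.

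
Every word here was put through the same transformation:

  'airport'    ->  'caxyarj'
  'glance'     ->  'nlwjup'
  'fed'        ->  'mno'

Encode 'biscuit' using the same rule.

crdlbrk

The output letters match the input read backwards, each shifted +9: airport reversed is tropria. Two steps: reverse the string, then apply a Caesar shift of +9.
Applying it to biscuit: reverse → tiucsib; then shift: t+9=c, i+9=r, u+9=d, c+9=l, s+9=b, i+9=r, b+9=k.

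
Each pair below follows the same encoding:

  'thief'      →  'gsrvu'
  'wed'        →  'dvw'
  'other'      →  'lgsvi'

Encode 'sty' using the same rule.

Each pair mirrors across the alphabet (t↔g, h↔s, i↔r): positions sum to 25. This is the alphabet-reversal cipher (Atbash): a becomes z, b becomes y, etc.
For sty: s↔h, t↔g, y↔b.

hgb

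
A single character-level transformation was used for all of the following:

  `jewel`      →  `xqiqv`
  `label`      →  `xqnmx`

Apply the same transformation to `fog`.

sar

The output letters match the input read backwards, each shifted +12: jewel reversed is lewej. The word is reversed, then every letter is shifted forward by 12.
On fog: reverse → gof; then shift: g+12=s, o+12=a, f+12=r.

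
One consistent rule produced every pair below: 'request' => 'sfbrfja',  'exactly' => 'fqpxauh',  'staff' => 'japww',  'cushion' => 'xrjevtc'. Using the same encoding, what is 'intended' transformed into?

vcafcofo

This is an affine cipher: with a=0,…,z=25, each position x becomes (17x+15) mod 26.
On intended: i(8)→17·8+15≡21=v; n(13)→17·13+15≡2=c; t(19)→17·19+15≡0=a; e(4)→17·4+15≡5=f; n(13)→17·13+15≡2=c; d(3)→17·3+15≡14=o; e(4)→17·4+15≡5=f; d(3)→17·3+15≡14=o (all mod 26).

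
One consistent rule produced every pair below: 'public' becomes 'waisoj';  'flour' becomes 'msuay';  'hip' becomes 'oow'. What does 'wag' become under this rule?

dgn

The shift depends on letter class: consonant p→w is +7, but vowel u→a is +6. Vowels shift forward by 6 and consonants shift forward by 7.
On wag: w(cons)+7=d, a(vowel)+6=g, g(cons)+7=n.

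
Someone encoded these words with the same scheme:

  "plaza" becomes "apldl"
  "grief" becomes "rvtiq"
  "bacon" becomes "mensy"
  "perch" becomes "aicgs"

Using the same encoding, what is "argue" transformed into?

It's a Vigenère-style cipher with numeric key [11,4]: position i shifts by key[i mod 2].
Applying it to argue: a+11=l, r+4=v, g+11=r, u+4=y, e+11=p.

lvryp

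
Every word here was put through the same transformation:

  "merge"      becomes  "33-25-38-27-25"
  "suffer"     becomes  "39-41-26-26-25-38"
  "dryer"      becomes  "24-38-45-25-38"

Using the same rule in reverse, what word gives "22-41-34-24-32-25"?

bundle

m is letter #13 and maps to 33: an offset of 20. Each letter is replaced by its alphabet position (a=1..z=26) + 20.
Undoing it on 22-41-34-24-32-25: 22→(22−20)÷1=2=b, 41→(41−20)÷1=21=u, 34→(34−20)÷1=14=n, 24→(24−20)÷1=4=d, 32→(32−20)÷1=12=l, 25→(25−20)÷1=5=e.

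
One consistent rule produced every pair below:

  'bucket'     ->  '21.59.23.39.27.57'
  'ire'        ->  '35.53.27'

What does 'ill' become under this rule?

35.41.41

With a=1..z=26, the number is 2·pos + 17.
Applying it to ill: i=9→35, l=12→41, l=12→41.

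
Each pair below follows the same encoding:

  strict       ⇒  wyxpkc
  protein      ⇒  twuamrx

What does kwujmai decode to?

In strict: s→w is +4, t→y is +5, r→x is +6, i→p is +7 — the shift increases by 1 each position. Letter i (0-indexed) is shifted by i+4, so successive shifts are 4, 5, 6, ….
Reversing it on kwujmai: k−4=g, w−5=r, u−6=o, j−7=c, m−8=e, a−9=r, i−10=y.

grocery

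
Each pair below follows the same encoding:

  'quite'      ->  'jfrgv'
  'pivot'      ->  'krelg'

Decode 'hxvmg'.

scent

Each pair mirrors across the alphabet (q↔j, u↔f, i↔r): positions sum to 25. This is the alphabet-reversal cipher (Atbash): a becomes z, b becomes y, etc.
Reversing it on hxvmg: h↔s, x↔c, v↔e, m↔n, g↔t.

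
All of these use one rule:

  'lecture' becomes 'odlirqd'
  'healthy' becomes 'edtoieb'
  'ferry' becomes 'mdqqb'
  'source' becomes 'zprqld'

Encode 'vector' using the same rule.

adlipq

l(11)→o(14) and e(4)→d(3) fit y≡9x+19 (mod 26); the inverse of 9 mod 26 is 3. This is an affine cipher: with a=0,…,z=25, each position x becomes (9x+19) mod 26.
For vector: v(21)→9·21+19≡0=a; e(4)→9·4+19≡3=d; c(2)→9·2+19≡11=l; t(19)→9·19+19≡8=i; o(14)→9·14+19≡15=p; r(17)→9·17+19≡16=q (all mod 26).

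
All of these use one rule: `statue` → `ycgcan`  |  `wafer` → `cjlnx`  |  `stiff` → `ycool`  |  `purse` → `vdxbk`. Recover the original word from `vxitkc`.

pocket

A repeating key of period 2 is used — shifts +6, +9 over and over.
Reversing it on vxitkc: v−6=p, x−9=o, i−6=c, t−9=k, k−6=e, c−9=t.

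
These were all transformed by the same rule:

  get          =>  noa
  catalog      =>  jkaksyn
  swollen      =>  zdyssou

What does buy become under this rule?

The shift depends on letter class: consonant g→n is +7, but vowel e→o is +10. The rule splits by letter class: vowels +10, consonants +7.
For buy: b(cons)+7=i, u(vowel)+10=e, y(cons)+7=f.

ief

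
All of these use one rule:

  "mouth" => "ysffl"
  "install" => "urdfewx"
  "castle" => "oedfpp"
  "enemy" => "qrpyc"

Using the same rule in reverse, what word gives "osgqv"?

Shifts by position in mouth: pos 0: m→y (+12), pos 1: o→s (+4), pos 2: u→f (+11), pos 3: t→f (+12), pos 4: h→l (+4) — repeating every 3. A repeating key of period 3 is used — shifts +12, +4, +11 over and over.
Reversing it on osgqv: o−12=c, s−4=o, g−11=v, q−12=e, v−4=r.

cover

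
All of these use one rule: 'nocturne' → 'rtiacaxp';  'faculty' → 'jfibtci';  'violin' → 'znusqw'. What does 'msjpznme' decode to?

indirect

In nocturne: n→r is +4, o→t is +5, c→i is +6, t→a is +7 — the shift increases by 1 each position. Letter i (0-indexed) is shifted by i+4, so successive shifts are 4, 5, 6, ….
Reversing it on msjpznme: m−4=i, s−5=n, j−6=d, p−7=i, z−8=r, n−9=e, m−10=c, e−11=t.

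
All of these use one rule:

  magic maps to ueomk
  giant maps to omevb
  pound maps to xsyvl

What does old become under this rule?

Vowels shift forward by 4 and consonants shift forward by 8.
For old: o(vowel)+4=s, l(cons)+8=t, d(cons)+8=l.

stl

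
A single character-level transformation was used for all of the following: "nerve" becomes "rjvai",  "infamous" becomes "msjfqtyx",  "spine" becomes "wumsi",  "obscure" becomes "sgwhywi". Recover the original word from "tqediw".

player

It's a Vigenère-style cipher with numeric key [4,5]: position i shifts by key[i mod 2].
Decoding tqediw: t−4=p, q−5=l, e−4=a, d−5=y, i−4=e, w−5=r.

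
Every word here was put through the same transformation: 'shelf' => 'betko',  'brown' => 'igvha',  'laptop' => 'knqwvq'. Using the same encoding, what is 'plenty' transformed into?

qktawx

Treating letters as 0–25, the rule is x ↦ 21x + 13 (mod 26).
On plenty: p(15)→21·15+13≡16=q; l(11)→21·11+13≡10=k; e(4)→21·4+13≡19=t; n(13)→21·13+13≡0=a; t(19)→21·19+13≡22=w; y(24)→21·24+13≡23=x (all mod 26).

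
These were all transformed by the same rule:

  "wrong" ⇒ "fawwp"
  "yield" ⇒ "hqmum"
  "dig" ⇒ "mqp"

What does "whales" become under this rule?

fqiumb

The shift depends on letter class: consonant w→f is +9, but vowel o→w is +8. The rule splits by letter class: vowels +8, consonants +9.
On whales: w(cons)+9=f, h(cons)+9=q, a(vowel)+8=i, l(cons)+9=u, e(vowel)+8=m, s(cons)+9=b.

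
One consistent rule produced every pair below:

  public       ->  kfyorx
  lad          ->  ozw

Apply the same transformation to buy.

Each pair mirrors across the alphabet (p↔k, u↔f, b↔y): positions sum to 25. Each letter is replaced by its mirror in the alphabet: a↔z, b↔y, c↔x, and so on (the Atbash cipher).
For buy: b↔y, u↔f, y↔b.

yfb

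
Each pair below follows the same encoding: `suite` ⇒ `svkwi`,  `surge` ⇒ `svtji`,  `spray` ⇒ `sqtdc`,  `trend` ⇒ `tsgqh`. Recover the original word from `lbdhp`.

label

Each letter shifts forward by its position index (0, 1, 2, …) — the shift grows by one for each successive letter.
Reversing it on lbdhp: l−0=l, b−1=a, d−2=b, h−3=e, p−4=l.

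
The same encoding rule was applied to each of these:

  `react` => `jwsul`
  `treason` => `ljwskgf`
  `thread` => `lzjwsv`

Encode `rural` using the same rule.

Compare letters: r→j is +18, e→w is +18, a→s is +18 — a constant shift. Every letter moves 18 places later in the alphabet, wrapping around z→a.
For rural: r+18=j, u+18=m, r+18=j, a+18=s, l+18=d.

jmjsd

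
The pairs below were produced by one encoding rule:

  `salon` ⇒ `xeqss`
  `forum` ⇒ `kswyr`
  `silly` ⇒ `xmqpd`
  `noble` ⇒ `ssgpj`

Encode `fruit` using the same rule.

kvzmy

It's a Vigenère-style cipher with numeric key [5,4]: position i shifts by key[i mod 2].
On fruit: f+5=k, r+4=v, u+5=z, i+4=m, t+5=y.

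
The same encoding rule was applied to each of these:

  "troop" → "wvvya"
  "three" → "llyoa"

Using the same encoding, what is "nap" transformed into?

The output letters match the input read backwards, each shifted +7: troop reversed is poort. The word is reversed, then every letter is shifted forward by 7.
For nap: reverse → pan; then shift: p+7=w, a+7=h, n+7=u.

whu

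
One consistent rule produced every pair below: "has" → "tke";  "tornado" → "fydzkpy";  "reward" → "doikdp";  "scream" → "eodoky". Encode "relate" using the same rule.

The shift depends on letter class: consonant h→t is +12, but vowel a→k is +10. Two shifts are in play — +10 for a/e/i/o/u, +12 for every other letter.
Applying it to relate: r(cons)+12=d, e(vowel)+10=o, l(cons)+12=x, a(vowel)+10=k, t(cons)+12=f, e(vowel)+10=o.

doxkfo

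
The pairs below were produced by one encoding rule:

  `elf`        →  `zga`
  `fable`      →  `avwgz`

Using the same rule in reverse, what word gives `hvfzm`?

maker

Compare letters: e→z is +21, l→g is +21, f→a is +21 — a constant shift. Every letter moves 21 places later in the alphabet, wrapping around z→a.
Reversing it on hvfzm: h−21=m, v−21=a, f−21=k, z−21=e, m−21=r.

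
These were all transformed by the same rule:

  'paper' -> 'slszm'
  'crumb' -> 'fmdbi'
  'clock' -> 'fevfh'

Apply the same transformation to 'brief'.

p(15)→s(18) and a(0)→l(11) fit y≡23x+11 (mod 26); the inverse of 23 mod 26 is 17. Treating letters as 0–25, the rule is x ↦ 23x + 11 (mod 26).
For brief: b(1)→23·1+11≡8=i; r(17)→23·17+11≡12=m; i(8)→23·8+11≡13=n; e(4)→23·4+11≡25=z; f(5)→23·5+11≡22=w (all mod 26).

imnzw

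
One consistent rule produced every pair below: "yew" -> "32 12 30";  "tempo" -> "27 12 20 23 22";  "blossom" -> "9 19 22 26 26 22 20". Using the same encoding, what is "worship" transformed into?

y is letter #25 and maps to 32: an offset of 7. Letters become their 1-based position plus 7 (so a→8, b→9, …).
On worship: w=23→30, o=15→22, r=18→25, s=19→26, h=8→15, i=9→16, p=16→23.

30 22 25 26 15 16 23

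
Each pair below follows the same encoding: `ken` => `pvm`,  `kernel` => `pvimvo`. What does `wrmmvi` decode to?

Each pair mirrors across the alphabet (k↔p, e↔v, n↔m): positions sum to 25. This is the alphabet-reversal cipher (Atbash): a becomes z, b becomes y, etc.
Reversing it on wrmmvi: w↔d, r↔i, m↔n, m↔n, v↔e, i↔r.

dinner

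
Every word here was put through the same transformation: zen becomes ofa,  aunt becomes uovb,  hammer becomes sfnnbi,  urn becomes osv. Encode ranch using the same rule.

idobs

The output letters match the input read backwards, each shifted +1: zen reversed is nez. Two steps: reverse the string, then apply a Caesar shift of +1.
On ranch: reverse → hcnar; then shift: h+1=i, c+1=d, n+1=o, a+1=b, r+1=s.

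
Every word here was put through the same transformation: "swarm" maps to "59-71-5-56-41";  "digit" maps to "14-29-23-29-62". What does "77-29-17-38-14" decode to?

s(#19)→59 and w(#23)→71: differences scale by 3, so n = 3·pos + 2. With a=1..z=26, the number is 3·pos + 2.
Undoing it on 77-29-17-38-14: 77→(77−2)÷3=25=y, 29→(29−2)÷3=9=i, 17→(17−2)÷3=5=e, 38→(38−2)÷3=12=l, 14→(14−2)÷3=4=d.

yield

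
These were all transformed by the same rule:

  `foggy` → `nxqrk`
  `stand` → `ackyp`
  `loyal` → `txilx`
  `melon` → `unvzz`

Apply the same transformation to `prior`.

The shift increases by 1 at each position, starting from +8: 8, 9, 10, ….
On prior: p+8=x, r+9=a, i+10=s, o+11=z, r+12=d.

xaszd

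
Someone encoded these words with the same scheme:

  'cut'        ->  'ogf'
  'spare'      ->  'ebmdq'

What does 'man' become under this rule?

ymz

Compare letters: c→o is +12, u→g is +12, t→f is +12 — a constant shift. This is a Caesar cipher with shift 12.
On man: m+12=y, a+12=m, n+12=z.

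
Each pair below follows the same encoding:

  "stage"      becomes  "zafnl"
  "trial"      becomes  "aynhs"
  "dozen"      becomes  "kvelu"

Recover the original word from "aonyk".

A repeating key of period 3 is used — shifts +7, +7, +5 over and over.
Undoing it on aonyk: a−7=t, o−7=h, n−5=i, y−7=r, k−7=d.

third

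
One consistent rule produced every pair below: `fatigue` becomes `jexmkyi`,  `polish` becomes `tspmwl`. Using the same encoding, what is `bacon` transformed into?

fegsr

Each letter is shifted forward by 4 in the alphabet (a Caesar shift of +4).
Applying it to bacon: b+4=f, a+4=e, c+4=g, o+4=s, n+4=r.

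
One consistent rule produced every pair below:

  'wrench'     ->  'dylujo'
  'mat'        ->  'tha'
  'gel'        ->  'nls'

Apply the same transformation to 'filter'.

Compare letters: w→d is +7, r→y is +7, e→l is +7 — a constant shift. This is a Caesar cipher with shift 7.
Applying it to filter: f+7=m, i+7=p, l+7=s, t+7=a, e+7=l, r+7=y.

mpsaly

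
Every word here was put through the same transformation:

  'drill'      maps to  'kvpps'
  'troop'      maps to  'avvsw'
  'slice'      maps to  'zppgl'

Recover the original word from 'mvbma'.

fruit

A repeating key of period 2 is used — shifts +7, +4 over and over.
Undoing it on mvbma: m−7=f, v−4=r, b−7=u, m−4=i, a−7=t.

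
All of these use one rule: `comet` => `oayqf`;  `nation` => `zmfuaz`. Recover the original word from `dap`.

rod

Compare letters: c→o is +12, o→a is +12, m→y is +12 — a constant shift. Every letter moves 12 places later in the alphabet, wrapping around z→a.
Undoing it on dap: d−12=r, a−12=o, p−12=d.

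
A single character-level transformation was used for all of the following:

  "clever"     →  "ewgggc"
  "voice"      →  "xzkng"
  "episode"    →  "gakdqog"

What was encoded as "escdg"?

chase

A repeating key of period 2 is used — shifts +2, +11 over and over.
Reversing it on escdg: e−2=c, s−11=h, c−2=a, d−11=s, g−2=e.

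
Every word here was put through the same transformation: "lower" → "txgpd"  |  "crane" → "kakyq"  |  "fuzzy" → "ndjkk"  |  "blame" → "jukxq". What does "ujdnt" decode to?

match

In lower: l→t is +8, o→x is +9, w→g is +10, e→p is +11 — the shift increases by 1 each position. Letter i (0-indexed) is shifted by i+8, so successive shifts are 8, 9, 10, ….
Reversing it on ujdnt: u−8=m, j−9=a, d−10=t, n−11=c, t−12=h.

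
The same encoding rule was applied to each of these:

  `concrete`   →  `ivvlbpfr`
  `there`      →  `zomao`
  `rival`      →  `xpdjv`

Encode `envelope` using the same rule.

Letter i (0-indexed) is shifted by i+6, so successive shifts are 6, 7, 8, ….
For envelope: e+6=k, n+7=u, v+8=d, e+9=n, l+10=v, o+11=z, p+12=b, e+13=r.

kudnvzbr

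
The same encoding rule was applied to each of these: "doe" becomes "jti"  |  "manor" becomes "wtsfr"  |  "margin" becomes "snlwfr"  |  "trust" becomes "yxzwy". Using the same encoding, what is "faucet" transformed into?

The output letters match the input read backwards, each shifted +5: doe reversed is eod. Read the word backwards and shift each letter +5.
On faucet: reverse → tecuaf; then shift: t+5=y, e+5=j, c+5=h, u+5=z, a+5=f, f+5=k.

yjhzfk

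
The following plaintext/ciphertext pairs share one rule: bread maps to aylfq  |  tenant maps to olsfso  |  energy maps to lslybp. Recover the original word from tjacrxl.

sublime

b(1)→a(0) and r(17)→y(24) fit y≡21x+5 (mod 26); the inverse of 21 mod 26 is 5. Treating letters as 0–25, the rule is x ↦ 21x + 5 (mod 26).
Undoing it on tjacrxl: t(19)→5·(19−5)≡18=s; j(9)→5·(9−5)≡20=u; a(0)→5·(0−5)≡1=b; c(2)→5·(2−5)≡11=l; r(17)→5·(17−5)≡8=i; x(23)→5·(23−5)≡12=m; l(11)→5·(11−5)≡4=e (all mod 26).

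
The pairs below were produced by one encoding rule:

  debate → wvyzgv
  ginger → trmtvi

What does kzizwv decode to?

parade

Each pair mirrors across the alphabet (d↔w, e↔v, b↔y): positions sum to 25. Letters are reflected about the middle of the alphabet (position → 25−position): Atbash.
Undoing it on kzizwv: k↔p, z↔a, i↔r, z↔a, w↔d, v↔e.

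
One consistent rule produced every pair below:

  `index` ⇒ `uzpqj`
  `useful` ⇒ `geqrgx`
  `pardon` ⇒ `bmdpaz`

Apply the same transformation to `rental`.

Compare letters: i→u is +12, n→z is +12, d→p is +12 — a constant shift. This is a Caesar cipher with shift 12.
Applying it to rental: r+12=d, e+12=q, n+12=z, t+12=f, a+12=m, l+12=x.

dqzfmx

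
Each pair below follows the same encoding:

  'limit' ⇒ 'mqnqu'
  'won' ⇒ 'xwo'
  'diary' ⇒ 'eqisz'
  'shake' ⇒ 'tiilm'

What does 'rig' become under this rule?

sqh

The shift depends on letter class: consonant l→m is +1, but vowel i→q is +8. Vowels shift forward by 8 and consonants shift forward by 1.
On rig: r(cons)+1=s, i(vowel)+8=q, g(cons)+1=h.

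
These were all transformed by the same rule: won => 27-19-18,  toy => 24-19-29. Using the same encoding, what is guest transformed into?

11-25-9-23-24

w is letter #23 and maps to 27: an offset of 4. The number is (letter's place in the alphabet, a=1) + 4.
Applying it to guest: g=7→11, u=21→25, e=5→9, s=19→23, t=20→24.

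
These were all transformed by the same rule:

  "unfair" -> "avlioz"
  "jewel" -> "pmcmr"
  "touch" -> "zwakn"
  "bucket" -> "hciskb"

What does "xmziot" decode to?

retail

The shifts repeat in a cycle of length 2: positions 0,1,… shift by +6, +8, then the pattern repeats.
Reversing it on xmziot: x−6=r, m−8=e, z−6=t, i−8=a, o−6=i, t−8=l.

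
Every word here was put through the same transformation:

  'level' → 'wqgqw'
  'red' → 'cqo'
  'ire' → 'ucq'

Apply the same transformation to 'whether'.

Two shifts are in play — +12 for a/e/i/o/u, +11 for every other letter.
Applying it to whether: w(cons)+11=h, h(cons)+11=s, e(vowel)+12=q, t(cons)+11=e, h(cons)+11=s, e(vowel)+12=q, r(cons)+11=c.

hsqesqc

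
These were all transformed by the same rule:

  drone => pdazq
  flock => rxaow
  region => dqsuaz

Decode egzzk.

Every letter moves 12 places later in the alphabet, wrapping around z→a.
Undoing it on egzzk: e−12=s, g−12=u, z−12=n, z−12=n, k−12=y.

sunny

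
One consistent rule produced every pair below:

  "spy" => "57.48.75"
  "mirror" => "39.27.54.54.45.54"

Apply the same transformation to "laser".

36.3.57.15.54

s(#19)→57 and p(#16)→48: differences scale by 3, so n = 3·pos + 0. With a=1..z=26, the number is 3·pos.
Applying it to laser: l=12→36, a=1→3, s=19→57, e=5→15, r=18→54.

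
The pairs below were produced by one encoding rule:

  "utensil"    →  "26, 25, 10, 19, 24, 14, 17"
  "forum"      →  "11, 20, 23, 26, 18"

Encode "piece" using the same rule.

21, 14, 10, 8, 10

u is letter #21 and maps to 26: an offset of 5. Letters become their 1-based position plus 5 (so a→6, b→7, …).
Applying it to piece: p=16→21, i=9→14, e=5→10, c=3→8, e=5→10.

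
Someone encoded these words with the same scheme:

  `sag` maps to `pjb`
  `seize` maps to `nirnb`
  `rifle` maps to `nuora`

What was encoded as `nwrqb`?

The output letters match the input read backwards, each shifted +9: sag reversed is gas. The word is reversed, then every letter is shifted forward by 9.
Reversing it on nwrqb: shift back: n−9=e, w−9=n, r−9=i, q−9=h, b−9=s → enihs; then reverse → shine.

shine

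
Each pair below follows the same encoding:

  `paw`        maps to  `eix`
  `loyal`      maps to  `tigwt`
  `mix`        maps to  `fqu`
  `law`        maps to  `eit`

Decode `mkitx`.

The output letters match the input read backwards, each shifted +8: paw reversed is wap. The word is reversed, then every letter is shifted forward by 8.
Decoding mkitx: shift back: m−8=e, k−8=c, i−8=a, t−8=l, x−8=p → ecalp; then reverse → place.

place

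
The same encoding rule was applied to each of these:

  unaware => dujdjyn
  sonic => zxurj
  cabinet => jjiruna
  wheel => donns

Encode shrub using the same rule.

zoydi

The shift depends on letter class: consonant n→u is +7, but vowel u→d is +9. Two shifts are in play — +9 for a/e/i/o/u, +7 for every other letter.
Applying it to shrub: s(cons)+7=z, h(cons)+7=o, r(cons)+7=y, u(vowel)+9=d, b(cons)+7=i.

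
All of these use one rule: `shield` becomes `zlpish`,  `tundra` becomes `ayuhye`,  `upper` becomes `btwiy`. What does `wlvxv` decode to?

photo

The shifts repeat in a cycle of length 2: positions 0,1,… shift by +7, +4, then the pattern repeats.
Reversing it on wlvxv: w−7=p, l−4=h, v−7=o, x−4=t, v−7=o.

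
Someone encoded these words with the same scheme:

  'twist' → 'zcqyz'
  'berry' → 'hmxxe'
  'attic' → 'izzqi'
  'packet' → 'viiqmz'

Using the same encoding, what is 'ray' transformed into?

The shift depends on letter class: consonant t→z is +6, but vowel i→q is +8. Vowels shift forward by 8 and consonants shift forward by 6.
On ray: r(cons)+6=x, a(vowel)+8=i, y(cons)+6=e.

xie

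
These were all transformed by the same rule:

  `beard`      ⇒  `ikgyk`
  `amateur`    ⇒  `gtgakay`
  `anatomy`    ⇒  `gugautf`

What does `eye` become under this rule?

kfk

The shift depends on letter class: consonant b→i is +7, but vowel e→k is +6. Two shifts are in play — +6 for a/e/i/o/u, +7 for every other letter.
For eye: e(vowel)+6=k, y(cons)+7=f, e(vowel)+6=k.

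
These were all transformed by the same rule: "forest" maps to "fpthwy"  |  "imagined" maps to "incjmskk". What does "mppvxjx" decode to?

In forest: f→f is +0, o→p is +1, r→t is +2, e→h is +3 — the shift increases by 1 each position. Each letter shifts forward by its position index (0, 1, 2, …) — the shift grows by one for each successive letter.
Reversing it on mppvxjx: m−0=m, p−1=o, p−2=n, v−3=s, x−4=t, j−5=e, x−6=r.

monster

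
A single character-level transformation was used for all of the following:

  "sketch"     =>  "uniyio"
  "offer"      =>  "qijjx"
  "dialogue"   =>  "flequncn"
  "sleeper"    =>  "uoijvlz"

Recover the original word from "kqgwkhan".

increase

Letter i (0-indexed) is shifted by i+2, so successive shifts are 2, 3, 4, ….
Undoing it on kqgwkhan: k−2=i, q−3=n, g−4=c, w−5=r, k−6=e, h−7=a, a−8=s, n−9=e.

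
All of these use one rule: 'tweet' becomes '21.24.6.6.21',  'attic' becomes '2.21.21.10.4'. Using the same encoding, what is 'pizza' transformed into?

17.10.27.27.2

t is letter #20 and maps to 21: an offset of 1. The number is (letter's place in the alphabet, a=1) + 1.
Applying it to pizza: p=16→17, i=9→10, z=26→27, z=26→27, a=1→2.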